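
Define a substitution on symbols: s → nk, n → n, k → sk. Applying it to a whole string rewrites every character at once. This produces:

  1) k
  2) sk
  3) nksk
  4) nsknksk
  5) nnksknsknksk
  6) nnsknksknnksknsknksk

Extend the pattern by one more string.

Replace each of the 20 characters of nnsknksknnksknsknksk in place — n n nk sk n sk nk sk n n sk nk sk n nk sk n sk nk sk — and concatenate.

nnnksknsknksknnsknksknnksknsknksk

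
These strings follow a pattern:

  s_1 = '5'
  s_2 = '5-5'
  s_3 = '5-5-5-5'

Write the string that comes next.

Each string is two copies of the previous one joined by '-'.
One more doubling of 5-5-5-5 gives the answer.

5-5-5-5-5-5-5-5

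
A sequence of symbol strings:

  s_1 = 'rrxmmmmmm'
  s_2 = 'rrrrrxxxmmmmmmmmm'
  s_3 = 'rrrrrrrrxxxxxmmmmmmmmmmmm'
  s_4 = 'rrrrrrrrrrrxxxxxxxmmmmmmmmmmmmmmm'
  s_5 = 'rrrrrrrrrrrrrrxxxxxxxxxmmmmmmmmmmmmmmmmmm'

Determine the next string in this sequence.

rrrrrrrrrrrrrrrrrxxxxxxxxxxxmmmmmmmmmmmmmmmmmmmmm

Reading off run lengths: r runs 2, 5, 8, 11, 14; x runs 1, 3, 5, 7, 9; m runs 6, 9, 12, 15, 18 — each is linear in n (n = 1, 2, …).
At n = 6 the blocks have lengths 17, 11, 21.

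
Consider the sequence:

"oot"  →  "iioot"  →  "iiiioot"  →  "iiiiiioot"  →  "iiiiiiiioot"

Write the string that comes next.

The strings grow by a fixed prefix ii each time.
Applying this once more to iiiiiiiioot:

iiiiiiiiiioot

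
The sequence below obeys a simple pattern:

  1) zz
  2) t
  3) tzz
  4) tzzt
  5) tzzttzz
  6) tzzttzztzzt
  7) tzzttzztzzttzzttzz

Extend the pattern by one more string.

tzzttzztzzttzzttzztzzttzztzzt

Each term (from the third on) is the previous term followed by the one before it: term 3 = t·zz = tzz.
So term 8 is tzzttzztzzttzzttzz·tzzttzztzzt.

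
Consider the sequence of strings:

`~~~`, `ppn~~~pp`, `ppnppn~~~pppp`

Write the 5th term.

Every step adds ppn to the front and pp to the end of the previous string.
From ppnppn~~~pppp, 2 further steps: ppnppn~~~pppp → ppnppnppn~~~pppppp → (answer).

ppnppnppnppn~~~pppppppp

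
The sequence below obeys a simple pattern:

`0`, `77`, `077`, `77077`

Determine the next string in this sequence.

07777077

From term 3 onward, concatenate the second-to-last term with the last: 0·77 = 077, 77·077 = 77077, …
Continuing: 077 · 77077 gives term 5.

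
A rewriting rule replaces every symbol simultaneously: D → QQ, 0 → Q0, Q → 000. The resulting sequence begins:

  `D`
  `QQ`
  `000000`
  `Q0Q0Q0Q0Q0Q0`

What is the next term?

Apply φ to Q0Q0Q0Q0Q0Q0 symbol by symbol: Q→000, 0→Q0, Q→000, 0→Q0, Q→000, 0→Q0, Q→000, 0→Q0, Q→000, 0→Q0, Q→000, 0→Q0; joined: 000 Q0 000 Q0 000 Q0 000 Q0 000 Q0 000 Q0.

000Q0000Q0000Q0000Q0000Q0000Q0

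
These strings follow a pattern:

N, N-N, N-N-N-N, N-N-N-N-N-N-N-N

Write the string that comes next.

s(k+1) = s(k)·-·s(k) — each term doubles the last with '-' between the halves.
So the next term is two copies of N-N-N-N-N-N-N-N with '-' between the halves.

N-N-N-N-N-N-N-N-N-N-N-N-N-N-N-N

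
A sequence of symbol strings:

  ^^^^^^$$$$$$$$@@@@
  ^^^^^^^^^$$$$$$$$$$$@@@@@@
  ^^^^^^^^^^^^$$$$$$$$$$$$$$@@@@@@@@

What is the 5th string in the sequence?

Reading off run lengths: ^ runs 6, 9, 12; $ runs 8, 11, 14; @ runs 4, 6, 8 — each is linear in n, where the shown terms are n = 2, 3, 4.
Setting n = 6 gives 18, 20, 12 characters in each block.

^^^^^^^^^^^^^^^^^^$$$$$$$$$$$$$$$$$$$$@@@@@@@@@@@@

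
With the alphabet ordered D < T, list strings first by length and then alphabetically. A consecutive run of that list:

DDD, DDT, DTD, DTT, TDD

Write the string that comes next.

TDT

Treat TDD as a base-2 numeral over the given alphabet and add one, carrying through any trailing T's.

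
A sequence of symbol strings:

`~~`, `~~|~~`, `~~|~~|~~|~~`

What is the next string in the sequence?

s(k+1) = s(k)·|·s(k) — each term doubles the last with '|' between the halves.
Doubling ~~|~~|~~|~~ with '|' between the halves:

~~|~~|~~|~~|~~|~~|~~|~~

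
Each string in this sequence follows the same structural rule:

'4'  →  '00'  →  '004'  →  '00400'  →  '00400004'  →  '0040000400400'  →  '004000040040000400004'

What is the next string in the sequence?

This is a Fibonacci-style word recurrence s(k) = s(k−1)·s(k−2): e.g. 00·4 = 004.
The next term joins 004000040040000400004 and 0040000400400.

0040000400400004000040040000400400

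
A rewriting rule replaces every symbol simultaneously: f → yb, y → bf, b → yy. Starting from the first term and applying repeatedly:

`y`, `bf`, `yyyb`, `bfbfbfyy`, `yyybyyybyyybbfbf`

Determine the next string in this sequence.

Rewriting the 16 symbols of yyybyyybyyybbfbf one by one yields bf bf bf yy bf bf bf yy bf bf bf yy yy yb yy yb; concatenated:

bfbfbfyybfbfbfyybfbfbfyyyyybyyyb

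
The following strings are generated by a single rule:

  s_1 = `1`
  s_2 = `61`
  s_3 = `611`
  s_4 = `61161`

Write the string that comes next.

61161611

Each term (from the third on) is the previous term followed by the one before it: term 3 = 61·1 = 611.
Continuing: 61161 · 611 gives term 5.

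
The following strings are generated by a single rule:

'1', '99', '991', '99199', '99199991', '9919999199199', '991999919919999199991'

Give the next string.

9919999199199991999919919999199199

Each term (from the third on) is the previous term followed by the one before it: term 3 = 99·1 = 991.
Continuing: 991999919919999199991 · 9919999199199 gives term 8.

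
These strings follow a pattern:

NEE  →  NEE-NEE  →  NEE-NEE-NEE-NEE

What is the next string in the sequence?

Every step duplicates the string with '-' between the halves.
Doubling NEE-NEE-NEE-NEE with '-' between the halves:

NEE-NEE-NEE-NEE-NEE-NEE-NEE-NEE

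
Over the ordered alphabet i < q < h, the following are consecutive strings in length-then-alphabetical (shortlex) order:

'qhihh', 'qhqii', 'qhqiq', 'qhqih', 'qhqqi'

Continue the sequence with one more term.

qhqqq

Treat qhqqi as a base-3 numeral over the given alphabet and add one, carrying through any trailing h's.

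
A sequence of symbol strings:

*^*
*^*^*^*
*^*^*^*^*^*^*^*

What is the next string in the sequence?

s(k+1) = s(k)·^·s(k) — each term doubles the last with '^' between the halves.
Doubling *^*^*^*^*^*^*^* with '^' between the halves:

*^*^*^*^*^*^*^*^*^*^*^*^*^*^*^*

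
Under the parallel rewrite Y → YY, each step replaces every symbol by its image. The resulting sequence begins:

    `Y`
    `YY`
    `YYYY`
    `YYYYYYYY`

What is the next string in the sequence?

Expanding YYYYYYYY: Y→YY, Y→YY, Y→YY, Y→YY, Y→YY, Y→YY, Y→YY, Y→YY. Concatenated: YY YY YY YY YY YY YY YY.

YYYYYYYYYYYYYYYY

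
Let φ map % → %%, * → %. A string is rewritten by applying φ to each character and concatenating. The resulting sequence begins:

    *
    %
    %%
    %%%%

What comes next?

%%%%%%%%

Rewriting each symbol of %%%%: %→%%, %→%%, %→%%, %→%%, which concatenates to %% %% %% %%.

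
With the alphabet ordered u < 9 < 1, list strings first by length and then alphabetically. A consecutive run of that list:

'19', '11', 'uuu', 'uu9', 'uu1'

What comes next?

Treat uu1 as a base-3 numeral over the given alphabet and add one, carrying through any trailing 1's.

u9u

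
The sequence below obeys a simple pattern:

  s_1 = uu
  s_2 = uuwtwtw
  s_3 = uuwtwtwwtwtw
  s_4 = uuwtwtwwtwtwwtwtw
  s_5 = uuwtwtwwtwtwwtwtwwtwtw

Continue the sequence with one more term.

uuwtwtwwtwtwwtwtwwtwtwwtwtw

Each term is the previous one with wtwtw appended.
One more step from uuwtwtwwtwtwwtwtwwtwtw gives the answer.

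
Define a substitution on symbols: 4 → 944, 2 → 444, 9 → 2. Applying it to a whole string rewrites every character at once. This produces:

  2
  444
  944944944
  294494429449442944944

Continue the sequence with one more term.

φ(294494429449442944944) expands symbol-by-symbol to 444 2 944 944 2 944 944 444 2 944 944 2 944 944 444 2 944 944 2 944 944; joining the 21 pieces gives the next term.

444294494429449444442944944294494444429449442944944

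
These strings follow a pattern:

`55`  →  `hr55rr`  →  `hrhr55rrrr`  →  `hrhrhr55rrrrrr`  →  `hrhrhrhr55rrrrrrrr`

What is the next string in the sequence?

s(k+1) = hr·s(k)·rr, so each term gains hr as a prefix and rr as a suffix.
Applying this once more to hrhrhrhr55rrrrrrrr:

hrhrhrhrhr55rrrrrrrrrr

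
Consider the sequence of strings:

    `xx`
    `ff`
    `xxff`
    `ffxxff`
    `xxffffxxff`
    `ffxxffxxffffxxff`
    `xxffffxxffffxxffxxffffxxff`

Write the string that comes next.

From term 3 onward, concatenate the second-to-last term with the last: xx·ff = xxff, ff·xxff = ffxxff, …
Continuing: ffxxffxxffffxxff · xxffffxxffffxxffxxffffxxff gives term 8.

ffxxffxxffffxxffxxffffxxffffxxffxxffffxxff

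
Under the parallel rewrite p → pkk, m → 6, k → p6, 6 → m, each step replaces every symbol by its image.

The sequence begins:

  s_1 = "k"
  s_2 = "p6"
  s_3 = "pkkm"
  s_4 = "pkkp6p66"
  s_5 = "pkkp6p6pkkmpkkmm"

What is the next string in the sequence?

Replace each of the 16 characters of pkkp6p6pkkmpkkmm in place — pkk p6 p6 pkk m pkk m pkk p6 p6 6 pkk p6 p6 6 6 — and concatenate.

pkkp6p6pkkmpkkmpkkp6p66pkkp6p666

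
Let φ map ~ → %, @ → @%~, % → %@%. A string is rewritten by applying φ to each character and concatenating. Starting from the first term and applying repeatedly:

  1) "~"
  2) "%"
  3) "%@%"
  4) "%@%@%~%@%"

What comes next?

Expanding %@%@%~%@%: %→%@%, @→@%~, %→%@%, @→@%~, %→%@%, ~→%, %→%@%, @→@%~, %→%@%. Concatenated: %@% @%~ %@% @%~ %@% % %@% @%~ %@%.

%@%@%~%@%@%~%@%%%@%@%~%@%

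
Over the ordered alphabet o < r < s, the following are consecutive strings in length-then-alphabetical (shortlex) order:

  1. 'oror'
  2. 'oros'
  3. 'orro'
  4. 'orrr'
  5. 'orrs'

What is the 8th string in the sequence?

Advancing 3 positions from orrs through orrs → orso → orsr reaches term 8.

orss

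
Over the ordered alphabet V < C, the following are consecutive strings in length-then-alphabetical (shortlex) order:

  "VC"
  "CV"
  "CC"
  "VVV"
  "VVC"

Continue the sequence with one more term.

VCV

Find the rightmost character of VVC below C, bump it to the next letter, and reset everything to its right to V.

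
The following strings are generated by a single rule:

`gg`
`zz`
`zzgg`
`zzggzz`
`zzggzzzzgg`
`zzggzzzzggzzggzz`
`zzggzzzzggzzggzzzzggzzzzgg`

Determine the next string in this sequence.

zzggzzzzggzzggzzzzggzzzzggzzggzzzzggzzggzz

Each term (from the third on) is the previous term followed by the one before it: term 3 = zz·gg = zzgg.
So term 8 is zzggzzzzggzzggzzzzggzzzzgg·zzggzzzzggzzggzz.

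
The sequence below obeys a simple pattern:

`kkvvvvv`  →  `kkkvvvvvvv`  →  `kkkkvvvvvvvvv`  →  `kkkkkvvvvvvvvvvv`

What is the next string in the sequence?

kkkkkkvvvvvvvvvvvvv

The n-th term is n k's then 2n+1 v's, where the shown terms are n = 2, 3, 4, 5.
For the next term, n = 6, so the run lengths are 6, 13.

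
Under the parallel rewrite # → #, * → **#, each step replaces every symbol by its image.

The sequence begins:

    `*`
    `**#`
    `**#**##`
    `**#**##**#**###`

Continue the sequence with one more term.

Rewriting the 15 symbols of **#**##**#**### one by one yields **# **# # **# **# # # **# **# # **# **# # # #; concatenated:

**#**##**#**###**#**##**#**####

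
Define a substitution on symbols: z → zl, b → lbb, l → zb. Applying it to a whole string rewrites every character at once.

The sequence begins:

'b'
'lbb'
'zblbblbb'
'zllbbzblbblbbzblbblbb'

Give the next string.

zlzbzblbblbbzllbbzblbblbbzblbblbbzllbbzblbblbbzblbblbb

Applying the rule to each of the 21 symbols of zllbbzblbblbbzblbblbb gives the pieces zl zb zb lbb lbb zl lbb zb lbb lbb zb lbb lbb zl lbb zb lbb lbb zb lbb lbb, which concatenate to the answer.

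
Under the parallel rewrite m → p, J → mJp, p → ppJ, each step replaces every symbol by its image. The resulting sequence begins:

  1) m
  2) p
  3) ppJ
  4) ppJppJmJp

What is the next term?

ppJppJmJpppJppJmJppmJpppJ

Expanding ppJppJmJp: p→ppJ, p→ppJ, J→mJp, p→ppJ, p→ppJ, J→mJp, m→p, J→mJp, p→ppJ. Concatenated: ppJ ppJ mJp ppJ ppJ mJp p mJp ppJ.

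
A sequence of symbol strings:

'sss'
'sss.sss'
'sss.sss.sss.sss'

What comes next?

Every step duplicates the string with '.' between the halves.
Doubling sss.sss.sss.sss with '.' between the halves:

sss.sss.sss.sss.sss.sss.sss.sss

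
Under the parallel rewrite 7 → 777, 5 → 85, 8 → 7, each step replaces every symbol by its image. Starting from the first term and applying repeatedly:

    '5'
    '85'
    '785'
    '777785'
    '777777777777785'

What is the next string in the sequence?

Rewriting the 15 symbols of 777777777777785 one by one yields 777 777 777 777 777 777 777 777 777 777 777 777 777 7 85; concatenated:

777777777777777777777777777777777777777785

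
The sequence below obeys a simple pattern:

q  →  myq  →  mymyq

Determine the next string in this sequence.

Each term is the previous one with my prepended.
So the next term is my·mymyq.

mymymyq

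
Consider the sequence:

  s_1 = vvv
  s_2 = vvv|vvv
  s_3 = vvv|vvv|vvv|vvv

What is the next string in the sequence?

vvv|vvv|vvv|vvv|vvv|vvv|vvv|vvv

Each string is two copies of the previous one joined by '|'.
One more doubling of vvv|vvv|vvv|vvv gives the answer.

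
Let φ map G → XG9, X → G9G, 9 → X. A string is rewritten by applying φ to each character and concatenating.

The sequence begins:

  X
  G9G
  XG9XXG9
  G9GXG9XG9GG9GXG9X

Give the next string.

Applying the rule to each of the 17 symbols of G9GXG9XG9GG9GXG9X gives the pieces XG9 X XG9 G9G XG9 X G9G XG9 X XG9 XG9 X XG9 G9G XG9 X G9G, which concatenate to the answer.

XG9XXG9G9GXG9XG9GXG9XXG9XG9XXG9G9GXG9XG9G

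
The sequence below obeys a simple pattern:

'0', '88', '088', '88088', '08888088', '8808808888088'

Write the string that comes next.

From term 3 onward, concatenate the second-to-last term with the last: 0·88 = 088, 88·088 = 88088, …
Continuing: 08888088 · 8808808888088 gives term 7.

088880888808808888088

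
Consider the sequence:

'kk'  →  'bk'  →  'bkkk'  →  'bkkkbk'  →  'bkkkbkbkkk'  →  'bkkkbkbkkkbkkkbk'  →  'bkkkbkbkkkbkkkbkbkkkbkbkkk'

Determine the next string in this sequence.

This is a Fibonacci-style word recurrence s(k) = s(k−1)·s(k−2): e.g. bk·kk = bkkk.
So term 8 is bkkkbkbkkkbkkkbkbkkkbkbkkk·bkkkbkbkkkbkkkbk.

bkkkbkbkkkbkkkbkbkkkbkbkkkbkkkbkbkkkbkkkbk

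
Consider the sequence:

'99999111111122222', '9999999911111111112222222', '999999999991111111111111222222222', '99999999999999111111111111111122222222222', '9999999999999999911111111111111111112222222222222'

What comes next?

999999999999999999991111111111111111111111222222222222222

Reading off run lengths: 9 runs 5, 8, 11, 14, 17; 1 runs 7, 10, 13, 16, 19; 2 runs 5, 7, 9, 11, 13 — each is linear in n, where the shown terms are n = 2, 3, 4, 5, 6.
For the next term, n = 7, so the run lengths are 20, 22, 15.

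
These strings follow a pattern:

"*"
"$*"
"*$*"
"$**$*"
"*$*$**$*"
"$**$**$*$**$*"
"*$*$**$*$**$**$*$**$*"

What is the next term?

Each term (from the third on) is the two preceding terms concatenated in order: term 3 = *·$* = *$*.
The next term joins $**$**$*$**$* and *$*$**$*$**$**$*$**$*.

$**$**$*$**$**$*$**$*$**$**$*$**$*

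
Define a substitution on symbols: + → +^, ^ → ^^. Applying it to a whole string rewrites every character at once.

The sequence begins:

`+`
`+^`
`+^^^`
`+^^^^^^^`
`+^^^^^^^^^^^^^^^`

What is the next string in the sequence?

φ(+^^^^^^^^^^^^^^^) expands symbol-by-symbol to +^ ^^ ^^ ^^ ^^ ^^ ^^ ^^ ^^ ^^ ^^ ^^ ^^ ^^ ^^ ^^; joining the 16 pieces gives the next term.

+^^^^^^^^^^^^^^^^^^^^^^^^^^^^^^^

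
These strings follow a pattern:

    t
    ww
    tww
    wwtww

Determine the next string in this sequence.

twwwwtww

Each term (from the third on) is the two preceding terms concatenated in order: term 3 = t·ww = tww.
Continuing: tww · wwtww gives term 5.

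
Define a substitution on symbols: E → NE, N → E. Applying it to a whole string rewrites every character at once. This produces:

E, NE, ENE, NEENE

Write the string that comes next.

ENENEENE

Rewriting each symbol of NEENE: N→E, E→NE, E→NE, N→E, E→NE, which concatenates to E NE NE E NE.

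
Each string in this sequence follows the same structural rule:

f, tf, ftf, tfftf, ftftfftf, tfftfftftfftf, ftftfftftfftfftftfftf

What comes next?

From term 3 onward, concatenate the second-to-last term with the last: f·tf = ftf, tf·ftf = tfftf, …
Continuing: tfftfftftfftf · ftftfftftfftfftftfftf gives term 8.

tfftfftftfftfftftfftftfftfftftfftf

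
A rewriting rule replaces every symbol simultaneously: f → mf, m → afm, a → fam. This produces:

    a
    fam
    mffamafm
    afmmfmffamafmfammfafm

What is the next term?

Rewriting the 21 symbols of afmmfmffamafmfammfafm one by one yields fam mf afm afm mf afm mf mf fam afm fam mf afm mf fam afm afm mf fam mf afm; concatenated:

fammfafmafmmfafmmfmffamafmfammfafmmffamafmafmmffammfafm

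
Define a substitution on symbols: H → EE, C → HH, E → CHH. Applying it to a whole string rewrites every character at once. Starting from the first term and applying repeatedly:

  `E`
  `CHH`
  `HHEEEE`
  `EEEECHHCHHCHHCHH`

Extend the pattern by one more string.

CHHCHHCHHCHHHHEEEEHHEEEEHHEEEEHHEEEE

φ(EEEECHHCHHCHHCHH) expands symbol-by-symbol to CHH CHH CHH CHH HH EE EE HH EE EE HH EE EE HH EE EE; joining the 16 pieces gives the next term.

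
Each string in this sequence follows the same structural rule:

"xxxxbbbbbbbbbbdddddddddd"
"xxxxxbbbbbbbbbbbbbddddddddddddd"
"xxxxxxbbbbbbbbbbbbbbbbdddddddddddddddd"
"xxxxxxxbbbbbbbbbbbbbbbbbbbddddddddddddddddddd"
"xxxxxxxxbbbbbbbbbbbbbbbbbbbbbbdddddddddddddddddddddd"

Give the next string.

xxxxxxxxxbbbbbbbbbbbbbbbbbbbbbbbbbddddddddddddddddddddddddd

The n-th term is n+1 x's then 3n+1 b's then 3n+1 d's, where the shown terms are n = 3, 4, 5, 6, 7.
At n = 8 the blocks have lengths 9, 25, 25.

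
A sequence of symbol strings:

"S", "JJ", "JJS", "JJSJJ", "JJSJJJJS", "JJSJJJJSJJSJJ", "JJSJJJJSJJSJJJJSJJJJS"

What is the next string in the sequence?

From term 3 onward, concatenate the last term with the second-to-last: JJ·S = JJS, JJS·JJ = JJSJJ, …
The next term joins JJSJJJJSJJSJJJJSJJJJS and JJSJJJJSJJSJJ.

JJSJJJJSJJSJJJJSJJJJSJJSJJJJSJJSJJ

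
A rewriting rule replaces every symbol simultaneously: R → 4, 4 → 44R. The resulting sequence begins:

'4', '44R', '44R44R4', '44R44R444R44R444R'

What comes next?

44R44R444R44R444R44R44R444R44R444R44R44R4

Replace each of the 17 characters of 44R44R444R44R444R in place — 44R 44R 4 44R 44R 4 44R 44R 44R 4 44R 44R 4 44R 44R 44R 4 — and concatenate.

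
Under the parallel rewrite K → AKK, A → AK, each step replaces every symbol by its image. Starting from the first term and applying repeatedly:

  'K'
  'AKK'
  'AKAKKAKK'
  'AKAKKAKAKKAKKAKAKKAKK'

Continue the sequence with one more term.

AKAKKAKAKKAKKAKAKKAKAKKAKKAKAKKAKKAKAKKAKAKKAKKAKAKKAKK

φ(AKAKKAKAKKAKKAKAKKAKK) expands symbol-by-symbol to AK AKK AK AKK AKK AK AKK AK AKK AKK AK AKK AKK AK AKK AK AKK AKK AK AKK AKK; joining the 21 pieces gives the next term.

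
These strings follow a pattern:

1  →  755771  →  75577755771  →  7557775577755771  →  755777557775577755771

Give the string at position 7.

7557775577755777557775577755771

Each term is the previous one with 75577 prepended.
From 755777557775577755771, 2 further steps: 755777557775577755771 → 75577755777557775577755771 → (answer).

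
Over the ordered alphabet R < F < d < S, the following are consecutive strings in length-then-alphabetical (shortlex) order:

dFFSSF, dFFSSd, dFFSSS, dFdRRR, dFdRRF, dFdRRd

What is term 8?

dFdRFR

Continuing the enumeration 2 steps past dFdRRd: dFdRRd → dFdRRS → (answer).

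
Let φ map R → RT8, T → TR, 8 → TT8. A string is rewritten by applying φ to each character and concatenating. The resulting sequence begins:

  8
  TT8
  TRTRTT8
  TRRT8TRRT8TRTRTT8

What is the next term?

φ(TRRT8TRRT8TRTRTT8) expands symbol-by-symbol to TR RT8 RT8 TR TT8 TR RT8 RT8 TR TT8 TR RT8 TR RT8 TR TR TT8; joining the 17 pieces gives the next term.

TRRT8RT8TRTT8TRRT8RT8TRTT8TRRT8TRRT8TRTRTT8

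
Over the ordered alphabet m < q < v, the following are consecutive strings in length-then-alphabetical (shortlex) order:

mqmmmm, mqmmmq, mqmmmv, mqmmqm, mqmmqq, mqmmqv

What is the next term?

Find the rightmost character of mqmmqv below v, bump it to the next letter, and reset everything to its right to m.

mqmmvm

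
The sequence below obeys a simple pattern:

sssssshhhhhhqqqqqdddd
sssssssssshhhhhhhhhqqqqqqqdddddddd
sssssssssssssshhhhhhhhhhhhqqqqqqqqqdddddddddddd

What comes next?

sssssssssssssssssshhhhhhhhhhhhhhhqqqqqqqqqqqdddddddddddddddd

Reading off run lengths: s runs 6, 10, 14; h runs 6, 9, 12; q runs 5, 7, 9; d runs 4, 8, 12 — each is linear in n (n = 1, 2, …).
Setting n = 4 gives 18, 15, 11, 16 characters in each block.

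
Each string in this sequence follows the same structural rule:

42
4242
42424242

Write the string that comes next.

Every step duplicates the string.
One more doubling of 42424242 gives the answer.

4242424242424242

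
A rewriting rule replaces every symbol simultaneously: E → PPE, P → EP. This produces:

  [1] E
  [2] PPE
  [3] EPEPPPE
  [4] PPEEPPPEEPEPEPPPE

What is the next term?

EPEPPPEPPEEPEPEPPPEPPEEPPPEEPPPEEPEPEPPPE

Applying the rule to each of the 17 symbols of PPEEPPPEEPEPEPPPE gives the pieces EP EP PPE PPE EP EP EP PPE PPE EP PPE EP PPE EP EP EP PPE, which concatenate to the answer.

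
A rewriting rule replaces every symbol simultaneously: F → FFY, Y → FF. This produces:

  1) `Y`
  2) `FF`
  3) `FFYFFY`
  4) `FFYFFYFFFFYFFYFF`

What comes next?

Rewriting the 16 symbols of FFYFFYFFFFYFFYFF one by one yields FFY FFY FF FFY FFY FF FFY FFY FFY FFY FF FFY FFY FF FFY FFY; concatenated:

FFYFFYFFFFYFFYFFFFYFFYFFYFFYFFFFYFFYFFFFYFFY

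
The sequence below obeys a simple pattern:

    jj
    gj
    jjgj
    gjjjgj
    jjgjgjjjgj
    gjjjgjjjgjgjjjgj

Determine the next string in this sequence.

jjgjgjjjgjgjjjgjjjgjgjjjgj

This is a Fibonacci-style word recurrence s(k) = s(k−2)·s(k−1): e.g. jj·gj = jjgj.
So term 7 is jjgjgjjjgj·gjjjgjjjgjgjjjgj.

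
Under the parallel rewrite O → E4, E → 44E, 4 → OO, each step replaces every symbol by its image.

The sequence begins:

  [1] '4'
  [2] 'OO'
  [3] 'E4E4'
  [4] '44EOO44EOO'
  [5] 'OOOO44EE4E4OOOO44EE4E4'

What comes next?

Replace each of the 22 characters of OOOO44EE4E4OOOO44EE4E4 in place — E4 E4 E4 E4 OO OO 44E 44E OO 44E OO E4 E4 E4 E4 OO OO 44E 44E OO 44E OO — and concatenate.

E4E4E4E4OOOO44E44EOO44EOOE4E4E4E4OOOO44E44EOO44EOO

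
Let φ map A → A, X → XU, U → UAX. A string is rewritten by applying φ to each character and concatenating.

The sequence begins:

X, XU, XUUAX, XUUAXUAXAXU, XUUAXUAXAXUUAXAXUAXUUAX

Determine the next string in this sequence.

XUUAXUAXAXUUAXAXUAXUUAXUAXAXUAXUUAXAXUUAXUAXAXU

Applying the rule to each of the 23 symbols of XUUAXUAXAXUUAXAXUAXUUAX gives the pieces XU UAX UAX A XU UAX A XU A XU UAX UAX A XU A XU UAX A XU UAX UAX A XU, which concatenate to the answer.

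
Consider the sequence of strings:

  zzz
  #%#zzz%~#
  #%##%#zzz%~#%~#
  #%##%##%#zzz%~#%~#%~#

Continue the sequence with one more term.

#%##%##%##%#zzz%~#%~#%~#%~#

s(k+1) = #%#·s(k)·%~#, so each term gains #%# as a prefix and %~# as a suffix.
One more step from #%##%##%#zzz%~#%~#%~# gives the answer.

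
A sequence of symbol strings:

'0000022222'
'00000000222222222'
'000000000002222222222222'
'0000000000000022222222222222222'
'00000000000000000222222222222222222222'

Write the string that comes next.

000000000000000000002222222222222222222222222

Term n consists of 3n+2 0's, followed by 4n+1 2's (n = 1, 2, …).
At n = 6 the blocks have lengths 20, 25.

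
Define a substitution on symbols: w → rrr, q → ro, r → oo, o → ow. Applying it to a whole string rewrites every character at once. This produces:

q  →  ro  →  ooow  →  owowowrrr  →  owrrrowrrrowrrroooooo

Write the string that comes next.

owrrrooooooowrrrooooooowrrrooooooowowowowowow

Replace each of the 21 characters of owrrrowrrrowrrroooooo in place — ow rrr oo oo oo ow rrr oo oo oo ow rrr oo oo oo ow ow ow ow ow ow — and concatenate.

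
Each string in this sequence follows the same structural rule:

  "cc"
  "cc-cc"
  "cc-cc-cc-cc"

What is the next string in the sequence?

Each string is two copies of the previous one joined by '-'.
One more doubling of cc-cc-cc-cc gives the answer.

cc-cc-cc-cc-cc-cc-cc-cc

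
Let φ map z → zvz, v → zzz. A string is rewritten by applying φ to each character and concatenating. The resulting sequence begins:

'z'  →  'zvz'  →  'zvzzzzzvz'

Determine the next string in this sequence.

Expanding zvzzzzzvz: z→zvz, v→zzz, z→zvz, z→zvz, z→zvz, z→zvz, z→zvz, v→zzz, z→zvz. Concatenated: zvz zzz zvz zvz zvz zvz zvz zzz zvz.

zvzzzzzvzzvzzvzzvzzvzzzzzvz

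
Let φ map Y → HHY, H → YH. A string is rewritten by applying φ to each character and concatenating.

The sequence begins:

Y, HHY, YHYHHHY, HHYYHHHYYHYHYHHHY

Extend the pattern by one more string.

Applying the rule to each of the 17 symbols of HHYYHHHYYHYHYHHHY gives the pieces YH YH HHY HHY YH YH YH HHY HHY YH HHY YH HHY YH YH YH HHY, which concatenate to the answer.

YHYHHHYHHYYHYHYHHHYHHYYHHHYYHHHYYHYHYHHHY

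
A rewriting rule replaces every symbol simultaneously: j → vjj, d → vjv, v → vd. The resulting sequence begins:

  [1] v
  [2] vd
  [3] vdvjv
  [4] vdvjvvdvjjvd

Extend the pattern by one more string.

vdvjvvdvjjvdvdvjvvdvjjvjjvdvjv

Rewriting each symbol of vdvjvvdvjjvd: v→vd, d→vjv, v→vd, j→vjj, v→vd, v→vd, d→vjv, v→vd, j→vjj, j→vjj, v→vd, d→vjv, which concatenates to vd vjv vd vjj vd vd vjv vd vjj vjj vd vjv.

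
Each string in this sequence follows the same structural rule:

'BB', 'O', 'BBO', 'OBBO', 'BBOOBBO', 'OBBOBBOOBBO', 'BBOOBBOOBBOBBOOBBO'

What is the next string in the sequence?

Each term (from the third on) is the two preceding terms concatenated in order: term 3 = BB·O = BBO.
So term 8 is OBBOBBOOBBO·BBOOBBOOBBOBBOOBBO.

OBBOBBOOBBOBBOOBBOOBBOBBOOBBO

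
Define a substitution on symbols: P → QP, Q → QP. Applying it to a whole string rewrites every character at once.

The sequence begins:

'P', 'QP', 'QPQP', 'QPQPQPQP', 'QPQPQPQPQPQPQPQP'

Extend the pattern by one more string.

QPQPQPQPQPQPQPQPQPQPQPQPQPQPQPQP

φ(QPQPQPQPQPQPQPQP) expands symbol-by-symbol to QP QP QP QP QP QP QP QP QP QP QP QP QP QP QP QP; joining the 16 pieces gives the next term.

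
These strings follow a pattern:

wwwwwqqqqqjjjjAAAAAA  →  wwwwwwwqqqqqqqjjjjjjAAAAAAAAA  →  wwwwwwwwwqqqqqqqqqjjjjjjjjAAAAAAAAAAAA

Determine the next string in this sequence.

wwwwwwwwwwwqqqqqqqqqqqjjjjjjjjjjAAAAAAAAAAAAAAA

Term n consists of 2n+1 w's, followed by 2n+1 q's, followed by 2n j's, followed by 3n A's, where the shown terms are n = 2, 3, 4.
Setting n = 5 gives 11, 11, 10, 15 characters in each block.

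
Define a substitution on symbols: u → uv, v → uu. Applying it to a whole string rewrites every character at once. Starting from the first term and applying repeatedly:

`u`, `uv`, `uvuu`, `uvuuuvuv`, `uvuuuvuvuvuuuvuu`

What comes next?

φ(uvuuuvuvuvuuuvuu) expands symbol-by-symbol to uv uu uv uv uv uu uv uu uv uu uv uv uv uu uv uv; joining the 16 pieces gives the next term.

uvuuuvuvuvuuuvuuuvuuuvuvuvuuuvuv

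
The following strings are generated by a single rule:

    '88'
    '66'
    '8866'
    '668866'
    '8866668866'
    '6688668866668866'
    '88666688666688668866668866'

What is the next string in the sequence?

668866886666886688666688666688668866668866

From term 3 onward, concatenate the second-to-last term with the last: 88·66 = 8866, 66·8866 = 668866, …
The next term joins 6688668866668866 and 88666688666688668866668866.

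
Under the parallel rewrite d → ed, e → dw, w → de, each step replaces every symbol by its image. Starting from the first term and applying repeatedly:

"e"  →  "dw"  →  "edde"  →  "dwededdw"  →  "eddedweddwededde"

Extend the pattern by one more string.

dwededdweddedwededdedweddwededdw

φ(eddedweddwededde) expands symbol-by-symbol to dw ed ed dw ed de dw ed ed de dw ed dw ed ed dw; joining the 16 pieces gives the next term.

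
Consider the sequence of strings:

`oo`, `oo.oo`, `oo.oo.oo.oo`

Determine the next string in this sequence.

Each string is two copies of the previous one joined by '.'.
So the next term is two copies of oo.oo.oo.oo with '.' between the halves.

oo.oo.oo.oo.oo.oo.oo.oo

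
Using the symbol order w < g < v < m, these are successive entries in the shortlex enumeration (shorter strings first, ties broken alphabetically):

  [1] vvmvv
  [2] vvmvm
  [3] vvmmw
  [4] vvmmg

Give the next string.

vvmmv

The successor of vvmmg increments the rightmost position that isn't already m and resets every position after it to w.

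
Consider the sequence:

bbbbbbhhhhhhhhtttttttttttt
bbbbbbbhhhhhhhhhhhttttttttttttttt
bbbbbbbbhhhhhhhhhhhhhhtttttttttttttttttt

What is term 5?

Term n consists of n+3 b's, followed by 3n-1 h's, followed by 3n+3 t's, where the shown terms are n = 3, 4, 5.
For term 5, n = 7, so the run lengths are 10, 20, 24.

bbbbbbbbbbhhhhhhhhhhhhhhhhhhhhtttttttttttttttttttttttt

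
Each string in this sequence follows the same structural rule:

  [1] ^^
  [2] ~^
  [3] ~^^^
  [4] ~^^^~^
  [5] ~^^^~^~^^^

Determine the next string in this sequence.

Each term (from the third on) is the previous term followed by the one before it: term 3 = ~^·^^ = ~^^^.
Continuing: ~^^^~^~^^^ · ~^^^~^ gives term 6.

~^^^~^~^^^~^^^~^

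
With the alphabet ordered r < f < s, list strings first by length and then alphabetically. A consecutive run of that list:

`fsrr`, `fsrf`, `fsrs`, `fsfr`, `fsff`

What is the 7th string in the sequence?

fssr

Stepping forward 2 times from fsff: fsff → fsfs, then the target.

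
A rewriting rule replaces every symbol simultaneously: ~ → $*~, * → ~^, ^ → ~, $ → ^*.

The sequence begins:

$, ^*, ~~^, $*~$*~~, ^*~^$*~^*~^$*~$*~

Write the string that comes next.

Rewriting the 17 symbols of ^*~^$*~^*~^$*~$*~ one by one yields ~ ~^ $*~ ~ ^* ~^ $*~ ~ ~^ $*~ ~ ^* ~^ $*~ ^* ~^ $*~; concatenated:

~~^$*~~^*~^$*~~~^$*~~^*~^$*~^*~^$*~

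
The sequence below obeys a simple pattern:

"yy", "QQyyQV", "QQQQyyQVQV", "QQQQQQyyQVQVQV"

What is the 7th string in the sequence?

QQQQQQQQQQQQyyQVQVQVQVQVQV

Each term wraps the previous one in QQ on the left and QV on the right.
From QQQQQQyyQVQVQV, 3 further steps: QQQQQQyyQVQVQV → QQQQQQQQyyQVQVQVQV → QQQQQQQQQQyyQVQVQVQVQV → (answer).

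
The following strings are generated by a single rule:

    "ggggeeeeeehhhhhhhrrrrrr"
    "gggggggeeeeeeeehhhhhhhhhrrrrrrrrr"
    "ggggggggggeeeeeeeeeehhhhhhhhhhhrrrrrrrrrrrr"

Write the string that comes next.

gggggggggggggeeeeeeeeeeeehhhhhhhhhhhhhrrrrrrrrrrrrrrr

Each string has the form g^{3n-2} e^{2n+2} h^{2n+3} r^{3n}, where the shown terms are n = 2, 3, 4.
Setting n = 5 gives 13, 12, 13, 15 characters in each block.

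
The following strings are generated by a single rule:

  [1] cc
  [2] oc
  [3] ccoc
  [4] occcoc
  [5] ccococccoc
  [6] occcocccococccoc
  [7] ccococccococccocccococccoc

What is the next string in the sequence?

occcocccococccocccococccococccocccococccoc

From term 3 onward, concatenate the second-to-last term with the last: cc·oc = ccoc, oc·ccoc = occcoc, …
So term 8 is occcocccococccoc·ccococccococccocccococccoc.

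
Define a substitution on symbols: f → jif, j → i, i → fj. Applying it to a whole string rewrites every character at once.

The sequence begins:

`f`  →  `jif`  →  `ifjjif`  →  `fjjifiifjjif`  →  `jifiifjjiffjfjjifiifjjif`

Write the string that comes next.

φ(jifiifjjiffjfjjifiifjjif) expands symbol-by-symbol to i fj jif fj fj jif i i fj jif jif i jif i i fj jif fj fj jif i i fj jif; joining the 24 pieces gives the next term.

ifjjiffjfjjifiifjjifjifijifiifjjiffjfjjifiifjjif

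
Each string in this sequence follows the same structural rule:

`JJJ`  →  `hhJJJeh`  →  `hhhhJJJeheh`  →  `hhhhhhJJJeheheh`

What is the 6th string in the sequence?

hhhhhhhhhhJJJeheheheheh

s(k+1) = hh·s(k)·eh, so each term gains hh as a prefix and eh as a suffix.
From hhhhhhJJJeheheh, 2 further steps: hhhhhhJJJeheheh → hhhhhhhhJJJeheheheh → (answer).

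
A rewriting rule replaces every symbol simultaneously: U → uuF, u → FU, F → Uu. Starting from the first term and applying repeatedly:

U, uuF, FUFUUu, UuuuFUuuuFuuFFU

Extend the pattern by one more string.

φ(UuuuFUuuuFuuFFU) expands symbol-by-symbol to uuF FU FU FU Uu uuF FU FU FU Uu FU FU Uu Uu uuF; joining the 15 pieces gives the next term.

uuFFUFUFUUuuuFFUFUFUUuFUFUUuUuuuF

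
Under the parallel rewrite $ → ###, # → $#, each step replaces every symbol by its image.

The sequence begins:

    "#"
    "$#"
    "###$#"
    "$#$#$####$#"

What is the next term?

###$####$####$#$#$#$####$#

Apply φ to $#$#$####$# symbol by symbol: $→###, #→$#, $→###, #→$#, $→###, #→$#, #→$#, #→$#, #→$#, $→###, #→$#; joined: ### $# ### $# ### $# $# $# $# ### $#.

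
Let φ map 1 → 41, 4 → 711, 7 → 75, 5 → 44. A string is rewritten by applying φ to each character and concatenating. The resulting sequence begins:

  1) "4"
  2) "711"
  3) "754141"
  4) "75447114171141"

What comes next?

Replace each of the 14 characters of 75447114171141 in place — 75 44 711 711 75 41 41 711 41 75 41 41 711 41 — and concatenate.

75447117117541417114175414171141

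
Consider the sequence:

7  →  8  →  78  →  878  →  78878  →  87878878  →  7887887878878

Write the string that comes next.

878788787887887878878

This is a Fibonacci-style word recurrence s(k) = s(k−2)·s(k−1): e.g. 7·8 = 78.
Continuing: 87878878 · 7887887878878 gives term 8.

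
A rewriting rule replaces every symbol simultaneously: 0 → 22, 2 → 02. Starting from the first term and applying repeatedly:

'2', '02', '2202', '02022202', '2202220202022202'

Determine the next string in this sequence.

02022202020222022202220202022202

φ(2202220202022202) expands symbol-by-symbol to 02 02 22 02 02 02 22 02 22 02 22 02 02 02 22 02; joining the 16 pieces gives the next term.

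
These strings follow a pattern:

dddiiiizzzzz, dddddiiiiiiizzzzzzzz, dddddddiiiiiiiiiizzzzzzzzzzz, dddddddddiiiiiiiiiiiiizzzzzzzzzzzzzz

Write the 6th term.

Term n consists of 2n+1 d's, followed by 3n+1 i's, followed by 3n+2 z's (n = 1, 2, …).
At n = 6 the blocks have lengths 13, 19, 20.

dddddddddddddiiiiiiiiiiiiiiiiiiizzzzzzzzzzzzzzzzzzzz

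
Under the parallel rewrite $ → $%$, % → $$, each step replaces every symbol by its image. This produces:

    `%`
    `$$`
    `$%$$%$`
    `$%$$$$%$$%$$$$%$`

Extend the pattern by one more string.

$%$$$$%$$%$$%$$%$$$$%$$%$$$$%$$%$$%$$%$$$$%$

Replace each of the 16 characters of $%$$$$%$$%$$$$%$ in place — $%$ $$ $%$ $%$ $%$ $%$ $$ $%$ $%$ $$ $%$ $%$ $%$ $%$ $$ $%$ — and concatenate.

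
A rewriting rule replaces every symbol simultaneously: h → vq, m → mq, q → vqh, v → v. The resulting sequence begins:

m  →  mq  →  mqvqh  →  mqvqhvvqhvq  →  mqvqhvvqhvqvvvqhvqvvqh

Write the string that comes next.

Applying the rule to each of the 22 symbols of mqvqhvvqhvqvvvqhvqvvqh gives the pieces mq vqh v vqh vq v v vqh vq v vqh v v v vqh vq v vqh v v vqh vq, which concatenate to the answer.

mqvqhvvqhvqvvvqhvqvvqhvvvvqhvqvvqhvvvqhvq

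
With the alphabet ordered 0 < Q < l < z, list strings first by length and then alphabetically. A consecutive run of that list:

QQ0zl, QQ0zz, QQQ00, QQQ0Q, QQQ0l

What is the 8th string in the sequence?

QQQQQ

Stepping forward 3 times from QQQ0l: QQQ0l → QQQ0z → QQQQ0, then the target.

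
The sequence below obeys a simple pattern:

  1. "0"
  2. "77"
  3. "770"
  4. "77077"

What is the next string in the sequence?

Each term (from the third on) is the previous term followed by the one before it: term 3 = 77·0 = 770.
So term 5 is 77077·770.

77077770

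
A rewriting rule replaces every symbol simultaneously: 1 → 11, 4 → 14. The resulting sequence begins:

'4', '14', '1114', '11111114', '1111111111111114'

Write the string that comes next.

φ(1111111111111114) expands symbol-by-symbol to 11 11 11 11 11 11 11 11 11 11 11 11 11 11 11 14; joining the 16 pieces gives the next term.

11111111111111111111111111111114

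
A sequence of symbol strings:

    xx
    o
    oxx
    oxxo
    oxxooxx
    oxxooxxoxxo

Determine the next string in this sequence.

This is a Fibonacci-style word recurrence s(k) = s(k−1)·s(k−2): e.g. o·xx = oxx.
So term 7 is oxxooxxoxxo·oxxooxx.

oxxooxxoxxooxxooxx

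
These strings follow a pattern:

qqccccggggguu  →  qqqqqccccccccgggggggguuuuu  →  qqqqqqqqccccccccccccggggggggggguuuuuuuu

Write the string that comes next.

Reading off run lengths: q runs 2, 5, 8; c runs 4, 8, 12; g runs 5, 8, 11; u runs 2, 5, 8 — each is linear in n (n = 1, 2, …).
At n = 4 the blocks have lengths 11, 16, 14, 11.

qqqqqqqqqqqccccccccccccccccgggggggggggggguuuuuuuuuuu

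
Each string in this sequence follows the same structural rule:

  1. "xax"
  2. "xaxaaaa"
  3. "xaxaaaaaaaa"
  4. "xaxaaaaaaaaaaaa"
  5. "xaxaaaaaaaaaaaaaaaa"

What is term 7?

xaxaaaaaaaaaaaaaaaaaaaaaaaa

Each term is the previous one with aaaa appended.
From xaxaaaaaaaaaaaaaaaa, 2 further steps: xaxaaaaaaaaaaaaaaaa → xaxaaaaaaaaaaaaaaaaaaaa → (answer).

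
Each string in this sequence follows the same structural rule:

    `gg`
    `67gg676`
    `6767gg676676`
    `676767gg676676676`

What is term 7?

676767676767gg676676676676676676

Each term wraps the previous one in 67 on the left and 676 on the right.
From 676767gg676676676, 3 further steps: 676767gg676676676 → 67676767gg676676676676 → 6767676767gg676676676676676 → (answer).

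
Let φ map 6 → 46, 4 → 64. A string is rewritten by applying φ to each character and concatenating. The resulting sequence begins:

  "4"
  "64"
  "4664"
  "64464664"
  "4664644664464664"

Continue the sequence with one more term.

φ(4664644664464664) expands symbol-by-symbol to 64 46 46 64 46 64 64 46 46 64 64 46 64 46 46 64; joining the 16 pieces gives the next term.

64464664466464464664644664464664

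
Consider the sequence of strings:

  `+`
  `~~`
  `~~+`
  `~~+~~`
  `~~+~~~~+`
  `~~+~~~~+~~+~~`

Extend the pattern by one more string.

This is a Fibonacci-style word recurrence s(k) = s(k−1)·s(k−2): e.g. ~~·+ = ~~+.
So term 7 is ~~+~~~~+~~+~~·~~+~~~~+.

~~+~~~~+~~+~~~~+~~~~+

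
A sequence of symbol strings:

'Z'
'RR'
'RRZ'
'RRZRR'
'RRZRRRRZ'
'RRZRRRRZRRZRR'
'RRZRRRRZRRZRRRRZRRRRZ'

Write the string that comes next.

This is a Fibonacci-style word recurrence s(k) = s(k−1)·s(k−2): e.g. RR·Z = RRZ.
The next term joins RRZRRRRZRRZRRRRZRRRRZ and RRZRRRRZRRZRR.

RRZRRRRZRRZRRRRZRRRRZRRZRRRRZRRZRR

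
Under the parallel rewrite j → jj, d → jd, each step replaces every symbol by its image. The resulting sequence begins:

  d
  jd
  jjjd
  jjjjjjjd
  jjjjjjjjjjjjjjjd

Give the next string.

Replace each of the 16 characters of jjjjjjjjjjjjjjjd in place — jj jj jj jj jj jj jj jj jj jj jj jj jj jj jj jd — and concatenate.

jjjjjjjjjjjjjjjjjjjjjjjjjjjjjjjd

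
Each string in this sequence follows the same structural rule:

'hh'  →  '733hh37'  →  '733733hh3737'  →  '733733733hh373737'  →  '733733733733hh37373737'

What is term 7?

733733733733733733hh373737373737

Each term wraps the previous one in 733 on the left and 37 on the right.
From 733733733733hh37373737, 2 further steps: 733733733733hh37373737 → 733733733733733hh3737373737 → (answer).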